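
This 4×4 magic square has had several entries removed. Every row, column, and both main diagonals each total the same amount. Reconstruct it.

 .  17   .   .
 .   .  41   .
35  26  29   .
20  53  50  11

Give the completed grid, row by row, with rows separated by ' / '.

Row 4 is already complete: 20 + 53 + 50 + 11 = 134, so that is the magic constant.
Row 3 needs 134; the known cells sum to 90, so (3,4) = 44.
The remaining cell in column 2 is (2,2) = 134 − 96 = 38.
The remaining cell in column 3 is (1,3) = 134 − 120 = 14.
Main diagonal needs 134; the known cells sum to 78, so (1,1) = 56.
Anti-diagonal: 41 + 26 + 20 + ? = 134, so (1,4) = 47.
The remaining cell in column 1 is (2,1) = 134 − 111 = 23.
Column 4 must total 134; the given cells sum to 102, so (2,4) = 32.

56 17 14 47 / 23 38 41 32 / 35 26 29 44 / 20 53 50 11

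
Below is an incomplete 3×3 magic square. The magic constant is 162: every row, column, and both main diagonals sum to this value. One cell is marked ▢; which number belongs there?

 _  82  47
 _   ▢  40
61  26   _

54

Row 1: 82 + 47 + ? = 162, so (1,1) = 33.
Using row 3: 61 + 26 + ? → (3,3) = 162 − 87 = 75.
The remaining cell in column 1 is (2,1) = 162 − 94 = 68.
Column 2: 82 + 26 + ? = 162, so (2,2) = 54.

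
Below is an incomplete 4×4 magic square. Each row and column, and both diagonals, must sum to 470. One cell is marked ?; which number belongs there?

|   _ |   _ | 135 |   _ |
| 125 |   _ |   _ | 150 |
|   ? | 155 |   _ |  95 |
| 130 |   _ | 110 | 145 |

100

From row 4, 470 − (130 + 110 + 145) gives (4,2) = 85.
Column 4 must total 470; the given cells sum to 390, so (1,4) = 80.
Anti-diagonal: 80 + 155 + 130 + ? = 470, so (2,3) = 105.
Using row 2: 125 + 105 + 150 + ? → (2,2) = 470 − 380 = 90.
From column 2, 470 − (90 + 155 + 85) gives (1,2) = 140.
The remaining cell in column 3 is (3,3) = 470 − 350 = 120.
Main diagonal: 90 + 120 + 145 + ? = 470, so (1,1) = 115.
Row 3 needs 470; the known cells sum to 370, so (3,1) = 100.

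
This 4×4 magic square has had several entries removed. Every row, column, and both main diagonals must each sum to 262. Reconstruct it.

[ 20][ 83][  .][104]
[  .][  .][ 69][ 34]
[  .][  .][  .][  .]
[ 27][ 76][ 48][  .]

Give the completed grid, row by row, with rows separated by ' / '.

Row 1 must total 262; the given cells sum to 207, so (1,3) = 55.
Row 4 needs 262; the known cells sum to 151, so (4,4) = 111.
Column 3 must total 262; the given cells sum to 172, so (3,3) = 90.
Column 4 needs 262; the known cells sum to 249, so (3,4) = 13.
Using main diagonal: 20 + 90 + 111 + ? → (2,2) = 262 − 221 = 41.
Using anti-diagonal: 104 + 69 + 27 + ? → (3,2) = 262 − 200 = 62.
The remaining cell in row 2 is (2,1) = 262 − 144 = 118.
The remaining cell in row 3 is (3,1) = 262 − 165 = 97.

20 83 55 104 / 118 41 69 34 / 97 62 90 13 / 27 76 48 111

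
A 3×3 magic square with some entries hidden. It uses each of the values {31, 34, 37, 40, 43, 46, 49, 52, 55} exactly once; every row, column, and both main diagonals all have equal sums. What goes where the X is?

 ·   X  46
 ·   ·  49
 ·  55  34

31

The 9 entries sum to 387, so each line sums to 387/3 = 129.
From row 3, 129 − (55 + 34) gives (3,1) = 40.
The remaining cell in anti-diagonal is (2,2) = 129 − 86 = 43.
Row 2: 43 + 49 + ? = 129, so (2,1) = 37.
Column 1 must total 129; the given cells sum to 77, so (1,1) = 52.
Column 2 needs 129; the known cells sum to 98, so (1,2) = 31.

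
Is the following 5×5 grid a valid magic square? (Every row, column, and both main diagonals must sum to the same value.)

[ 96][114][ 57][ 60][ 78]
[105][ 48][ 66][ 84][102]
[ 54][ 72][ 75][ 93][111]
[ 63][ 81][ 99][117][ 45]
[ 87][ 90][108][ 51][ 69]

Row 1: 96 + 114 + 57 + 60 + 78 = 405.
Row 2: 105 + 48 + 66 + 84 + 102 = 405.
Row 3: 54 + 72 + 75 + 93 + 111 = 405.
Row 4: 63 + 81 + 99 + 117 + 45 = 405.
Row 5: 87 + 90 + 108 + 51 + 69 = 405.
Column 1: 96 + 105 + 54 + 63 + 87 = 405.
Column 2: 114 + 48 + 72 + 81 + 90 = 405.
Column 3: 57 + 66 + 75 + 99 + 108 = 405.
Column 4: 60 + 84 + 93 + 117 + 51 = 405.
Column 5: 78 + 102 + 111 + 45 + 69 = 405.
Main diagonal: 96 + 48 + 75 + 117 + 69 = 405.
Anti-diagonal: 78 + 84 + 75 + 81 + 87 = 405.
All lines sum to 405.

Yes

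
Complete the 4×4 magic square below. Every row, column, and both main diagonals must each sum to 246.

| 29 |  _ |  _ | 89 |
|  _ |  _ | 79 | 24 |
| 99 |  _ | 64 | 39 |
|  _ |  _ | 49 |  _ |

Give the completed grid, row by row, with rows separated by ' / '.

Row 3 must total 246; the given cells sum to 202, so (3,2) = 44.
Column 3: 79 + 64 + 49 + ? = 246, so (1,3) = 54.
Column 4 must total 246; the given cells sum to 152, so (4,4) = 94.
Main diagonal: 29 + 64 + 94 + ? = 246, so (2,2) = 59.
From anti-diagonal, 246 − (89 + 79 + 44) gives (4,1) = 34.
Row 1 needs 246; the known cells sum to 172, so (1,2) = 74.
Row 2 needs 246; the known cells sum to 162, so (2,1) = 84.
From row 4, 246 − (34 + 49 + 94) gives (4,2) = 69.

29 74 54 89 / 84 59 79 24 / 99 44 64 39 / 34 69 49 94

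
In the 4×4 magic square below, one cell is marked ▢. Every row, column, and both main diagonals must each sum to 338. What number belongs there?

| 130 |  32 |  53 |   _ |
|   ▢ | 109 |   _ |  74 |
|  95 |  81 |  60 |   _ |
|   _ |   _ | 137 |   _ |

67

Row 1: 130 + 32 + 53 + ? = 338, so (1,4) = 123.
Row 3 needs 338; the known cells sum to 236, so (3,4) = 102.
The remaining cell in column 2 is (4,2) = 338 − 222 = 116.
Column 3: 53 + 60 + 137 + ? = 338, so (2,3) = 88.
The remaining cell in column 4 is (4,4) = 338 − 299 = 39.
From anti-diagonal, 338 − (123 + 88 + 81) gives (4,1) = 46.
The remaining cell in row 2 is (2,1) = 338 − 271 = 67.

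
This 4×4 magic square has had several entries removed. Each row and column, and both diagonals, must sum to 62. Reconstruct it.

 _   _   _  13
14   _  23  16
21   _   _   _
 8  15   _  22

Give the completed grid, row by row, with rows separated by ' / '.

Row 2 must total 62; the given cells sum to 53, so (2,2) = 9.
Row 4 needs 62; the known cells sum to 45, so (4,3) = 17.
From column 1, 62 − (14 + 21 + 8) gives (1,1) = 19.
From column 4, 62 − (13 + 16 + 22) gives (3,4) = 11.
The remaining cell in main diagonal is (3,3) = 62 − 50 = 12.
Using anti-diagonal: 13 + 23 + 8 + ? → (3,2) = 62 − 44 = 18.
Column 2 needs 62; the known cells sum to 42, so (1,2) = 20.
Column 3 must total 62; the given cells sum to 52, so (1,3) = 10.

19 20 10 13 / 14 9 23 16 / 21 18 12 11 / 8 15 17 22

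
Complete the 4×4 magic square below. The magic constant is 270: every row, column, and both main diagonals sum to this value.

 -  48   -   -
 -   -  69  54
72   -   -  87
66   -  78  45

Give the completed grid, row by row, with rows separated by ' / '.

From row 4, 270 − (66 + 78 + 45) gives (4,2) = 81.
From column 4, 270 − (54 + 87 + 45) gives (1,4) = 84.
Anti-diagonal must total 270; the given cells sum to 219, so (3,2) = 51.
Row 3 must total 270; the given cells sum to 210, so (3,3) = 60.
Using column 2: 48 + 51 + 81 + ? → (2,2) = 270 − 180 = 90.
Column 3 must total 270; the given cells sum to 207, so (1,3) = 63.
Main diagonal needs 270; the known cells sum to 195, so (1,1) = 75.
Row 2: 90 + 69 + 54 + ? = 270, so (2,1) = 57.

75 48 63 84 / 57 90 69 54 / 72 51 60 87 / 66 81 78 45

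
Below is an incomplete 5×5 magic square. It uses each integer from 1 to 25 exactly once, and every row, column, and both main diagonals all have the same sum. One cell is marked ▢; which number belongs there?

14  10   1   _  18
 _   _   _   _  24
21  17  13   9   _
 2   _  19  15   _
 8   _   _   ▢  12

16

The entries are 1 through 25, which sum to 325, so each line sums to 325/5 = 65.
Row 1 needs 65; the known cells sum to 43, so (1,4) = 22.
Row 3 needs 65; the known cells sum to 60, so (3,5) = 5.
Column 1 needs 65; the known cells sum to 45, so (2,1) = 20.
Column 5 must total 65; the given cells sum to 59, so (4,5) = 6.
Main diagonal must total 65; the given cells sum to 54, so (2,2) = 11.
Row 4 needs 65; the known cells sum to 42, so (4,2) = 23.
Column 2 needs 65; the known cells sum to 61, so (5,2) = 4.
Using anti-diagonal: 18 + 13 + 23 + 8 + ? → (2,4) = 65 − 62 = 3.
Row 2 needs 65; the known cells sum to 58, so (2,3) = 7.
The remaining cell in column 3 is (5,3) = 65 − 40 = 25.
Column 4 needs 65; the known cells sum to 49, so (5,4) = 16.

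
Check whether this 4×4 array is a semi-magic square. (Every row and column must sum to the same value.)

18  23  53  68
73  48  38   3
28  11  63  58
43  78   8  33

Row 1: 18 + 23 + 53 + 68 = 162.
Row 2: 73 + 48 + 38 + 3 = 162.
Row 3: 28 + 11 + 63 + 58 = 160.
Row 4: 43 + 78 + 8 + 33 = 162.
Column 1: 18 + 73 + 28 + 43 = 162.
Column 2: 23 + 48 + 11 + 78 = 160.
Column 3: 53 + 38 + 63 + 8 = 162.
Column 4: 68 + 3 + 58 + 33 = 162.

No — row 3 sums to 160 but row 1 sums to 162.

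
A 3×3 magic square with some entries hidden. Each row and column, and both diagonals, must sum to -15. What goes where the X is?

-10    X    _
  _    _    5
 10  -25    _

15

Row 3 must total -15; the given cells sum to -15, so (3,3) = 0.
From column 1, -15 − (-10 + 10) gives (2,1) = -15.
Column 3: 5 + 0 + ? = -15, so (1,3) = -20.
From main diagonal, -15 − (-10 + 0) gives (2,2) = -5.
From row 1, -15 − (-10 + (-20)) gives (1,2) = 15.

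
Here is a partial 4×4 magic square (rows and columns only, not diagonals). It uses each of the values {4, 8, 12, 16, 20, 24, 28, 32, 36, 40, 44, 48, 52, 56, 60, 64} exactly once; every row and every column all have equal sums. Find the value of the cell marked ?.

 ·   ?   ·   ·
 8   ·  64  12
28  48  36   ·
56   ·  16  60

The 16 entries sum to 544, so each line sums to 544/4 = 136.
The remaining cell in row 2 is (2,2) = 136 − 84 = 52.
Row 3 must total 136; the given cells sum to 112, so (3,4) = 24.
Row 4 must total 136; the given cells sum to 132, so (4,2) = 4.
Column 1 must total 136; the given cells sum to 92, so (1,1) = 44.
Using column 2: 52 + 48 + 4 + ? → (1,2) = 136 − 104 = 32.

32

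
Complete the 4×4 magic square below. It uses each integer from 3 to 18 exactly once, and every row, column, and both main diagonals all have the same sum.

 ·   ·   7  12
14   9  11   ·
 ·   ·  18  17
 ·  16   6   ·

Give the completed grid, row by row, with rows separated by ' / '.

10 13 7 12 / 14 9 11 8 / 3 4 18 17 / 15 16 6 5

The entries are 3 through 18, which sum to 168, so each line sums to 168/4 = 42.
Row 2: 14 + 9 + 11 + ? = 42, so (2,4) = 8.
The remaining cell in column 4 is (4,4) = 42 − 37 = 5.
Main diagonal: 9 + 18 + 5 + ? = 42, so (1,1) = 10.
The remaining cell in row 1 is (1,2) = 42 − 29 = 13.
Using row 4: 16 + 6 + 5 + ? → (4,1) = 42 − 27 = 15.
Column 1 needs 42; the known cells sum to 39, so (3,1) = 3.
The remaining cell in column 2 is (3,2) = 42 − 38 = 4.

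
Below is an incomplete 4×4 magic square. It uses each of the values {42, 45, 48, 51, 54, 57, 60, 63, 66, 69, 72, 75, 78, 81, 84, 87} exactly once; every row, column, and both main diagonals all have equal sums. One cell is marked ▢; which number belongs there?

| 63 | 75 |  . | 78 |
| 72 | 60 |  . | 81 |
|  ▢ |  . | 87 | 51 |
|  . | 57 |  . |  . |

The 16 entries sum to 1032, so each line sums to 1032/4 = 258.
Row 1 must total 258; the given cells sum to 216, so (1,3) = 42.
Row 2: 72 + 60 + 81 + ? = 258, so (2,3) = 45.
From column 2, 258 − (75 + 60 + 57) gives (3,2) = 66.
Column 3: 42 + 45 + 87 + ? = 258, so (4,3) = 84.
Using column 4: 78 + 81 + 51 + ? → (4,4) = 258 − 210 = 48.
Anti-diagonal must total 258; the given cells sum to 189, so (4,1) = 69.
Using row 3: 66 + 87 + 51 + ? → (3,1) = 258 − 204 = 54.

54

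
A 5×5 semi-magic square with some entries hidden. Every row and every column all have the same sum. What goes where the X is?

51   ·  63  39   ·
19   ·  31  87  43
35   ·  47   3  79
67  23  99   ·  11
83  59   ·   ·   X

27

Column 1 is complete and sums to 255; that is the magic constant.
The remaining cell in row 2 is (2,2) = 255 − 180 = 75.
Using row 3: 35 + 47 + 3 + 79 + ? → (3,2) = 255 − 164 = 91.
Row 4 must total 255; the given cells sum to 200, so (4,4) = 55.
Column 2: 75 + 91 + 23 + 59 + ? = 255, so (1,2) = 7.
Using column 3: 63 + 31 + 47 + 99 + ? → (5,3) = 255 − 240 = 15.
The remaining cell in column 4 is (5,4) = 255 − 184 = 71.
Using row 1: 51 + 7 + 63 + 39 + ? → (1,5) = 255 − 160 = 95.
Row 5: 83 + 59 + 15 + 71 + ? = 255, so (5,5) = 27.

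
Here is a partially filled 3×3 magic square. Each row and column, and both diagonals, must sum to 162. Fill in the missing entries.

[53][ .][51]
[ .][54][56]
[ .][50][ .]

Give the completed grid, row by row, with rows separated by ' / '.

53 58 51 / 52 54 56 / 57 50 55

Row 1 must total 162; the given cells sum to 104, so (1,2) = 58.
Using row 2: 54 + 56 + ? → (2,1) = 162 − 110 = 52.
Column 1 must total 162; the given cells sum to 105, so (3,1) = 57.
Using column 3: 51 + 56 + ? → (3,3) = 162 − 107 = 55.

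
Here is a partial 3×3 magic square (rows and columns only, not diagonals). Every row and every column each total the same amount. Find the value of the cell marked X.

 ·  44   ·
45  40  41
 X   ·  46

Row 2 is complete and sums to 126; that is the magic constant.
Column 2 needs 126; the known cells sum to 84, so (3,2) = 42.
From column 3, 126 − (41 + 46) gives (1,3) = 39.
Using row 1: 44 + 39 + ? → (1,1) = 126 − 83 = 43.
Using row 3: 42 + 46 + ? → (3,1) = 126 − 88 = 38.

38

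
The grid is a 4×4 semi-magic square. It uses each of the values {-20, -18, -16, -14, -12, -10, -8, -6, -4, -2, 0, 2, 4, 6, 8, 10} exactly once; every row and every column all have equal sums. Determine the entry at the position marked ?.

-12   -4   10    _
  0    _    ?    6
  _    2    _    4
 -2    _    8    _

The 16 entries sum to -80, so each line sums to -80/4 = -20.
The remaining cell in row 1 is (1,4) = -20 − (-6) = -14.
Column 1: -12 + 0 + (-2) + ? = -20, so (3,1) = -6.
Using column 4: -14 + 6 + 4 + ? → (4,4) = -20 − (-4) = -16.
From row 3, -20 − (-6 + 2 + 4) gives (3,3) = -20.
Row 4: -2 + 8 + (-16) + ? = -20, so (4,2) = -10.
Using column 2: -4 + 2 + (-10) + ? → (2,2) = -20 − (-12) = -8.
Column 3 must total -20; the given cells sum to -2, so (2,3) = -18.

-18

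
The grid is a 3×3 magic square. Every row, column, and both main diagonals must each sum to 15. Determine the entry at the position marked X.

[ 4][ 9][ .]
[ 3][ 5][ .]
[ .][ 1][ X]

6

Row 1: 4 + 9 + ? = 15, so (1,3) = 2.
Row 2: 3 + 5 + ? = 15, so (2,3) = 7.
From column 1, 15 − (4 + 3) gives (3,1) = 8.
Column 3: 2 + 7 + ? = 15, so (3,3) = 6.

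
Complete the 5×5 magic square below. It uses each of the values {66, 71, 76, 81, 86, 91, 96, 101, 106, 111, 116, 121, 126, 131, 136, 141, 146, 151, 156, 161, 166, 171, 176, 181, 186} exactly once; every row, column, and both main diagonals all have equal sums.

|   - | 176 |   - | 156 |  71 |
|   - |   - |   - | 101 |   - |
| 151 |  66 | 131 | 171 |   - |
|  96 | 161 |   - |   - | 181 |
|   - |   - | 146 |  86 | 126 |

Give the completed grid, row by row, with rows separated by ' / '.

The 25 entries sum to 3150, so each line sums to 3150/5 = 630.
From row 3, 630 − (151 + 66 + 131 + 171) gives (3,5) = 111.
Column 4 needs 630; the known cells sum to 514, so (4,4) = 116.
Column 5 must total 630; the given cells sum to 489, so (2,5) = 141.
Anti-diagonal: 71 + 101 + 131 + 161 + ? = 630, so (5,1) = 166.
Row 4: 96 + 161 + 116 + 181 + ? = 630, so (4,3) = 76.
From row 5, 630 − (166 + 146 + 86 + 126) gives (5,2) = 106.
Column 2 must total 630; the given cells sum to 509, so (2,2) = 121.
Main diagonal: 121 + 131 + 116 + 126 + ? = 630, so (1,1) = 136.
Row 1: 136 + 176 + 156 + 71 + ? = 630, so (1,3) = 91.
The remaining cell in column 1 is (2,1) = 630 − 549 = 81.
Column 3 needs 630; the known cells sum to 444, so (2,3) = 186.

136 176 91 156 71 / 81 121 186 101 141 / 151 66 131 171 111 / 96 161 76 116 181 / 166 106 146 86 126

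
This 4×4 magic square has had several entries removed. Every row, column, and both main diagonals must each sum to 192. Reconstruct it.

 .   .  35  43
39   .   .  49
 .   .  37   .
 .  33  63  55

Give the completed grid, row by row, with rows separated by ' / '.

The remaining cell in row 4 is (4,1) = 192 − 151 = 41.
Column 3 needs 192; the known cells sum to 135, so (2,3) = 57.
Column 4 needs 192; the known cells sum to 147, so (3,4) = 45.
Anti-diagonal needs 192; the known cells sum to 141, so (3,2) = 51.
The remaining cell in row 2 is (2,2) = 192 − 145 = 47.
Row 3: 51 + 37 + 45 + ? = 192, so (3,1) = 59.
Column 1 needs 192; the known cells sum to 139, so (1,1) = 53.
Column 2: 47 + 51 + 33 + ? = 192, so (1,2) = 61.

53 61 35 43 / 39 47 57 49 / 59 51 37 45 / 41 33 63 55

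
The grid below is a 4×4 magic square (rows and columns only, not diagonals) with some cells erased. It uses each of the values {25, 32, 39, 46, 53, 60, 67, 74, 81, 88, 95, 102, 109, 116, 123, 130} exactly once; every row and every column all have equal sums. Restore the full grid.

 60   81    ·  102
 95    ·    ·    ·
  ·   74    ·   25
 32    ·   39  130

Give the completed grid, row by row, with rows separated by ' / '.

60 81 67 102 / 95 46 116 53 / 123 74 88 25 / 32 109 39 130

The 16 entries sum to 1240, so each line sums to 1240/4 = 310.
Row 1 must total 310; the given cells sum to 243, so (1,3) = 67.
Row 4: 32 + 39 + 130 + ? = 310, so (4,2) = 109.
Column 1 needs 310; the known cells sum to 187, so (3,1) = 123.
Column 2 needs 310; the known cells sum to 264, so (2,2) = 46.
Column 4: 102 + 25 + 130 + ? = 310, so (2,4) = 53.
Using row 2: 95 + 46 + 53 + ? → (2,3) = 310 − 194 = 116.
Row 3: 123 + 74 + 25 + ? = 310, so (3,3) = 88.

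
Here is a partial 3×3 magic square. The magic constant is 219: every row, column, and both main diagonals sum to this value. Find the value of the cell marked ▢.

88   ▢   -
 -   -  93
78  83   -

63

Row 3: 78 + 83 + ? = 219, so (3,3) = 58.
Column 1: 88 + 78 + ? = 219, so (2,1) = 53.
The remaining cell in column 3 is (1,3) = 219 − 151 = 68.
The remaining cell in main diagonal is (2,2) = 219 − 146 = 73.
Row 1 needs 219; the known cells sum to 156, so (1,2) = 63.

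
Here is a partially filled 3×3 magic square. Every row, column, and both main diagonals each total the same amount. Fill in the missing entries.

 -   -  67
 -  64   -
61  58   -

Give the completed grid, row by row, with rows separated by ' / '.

Anti-diagonal is already complete: 67 + 64 + 61 = 192, so that is the magic constant.
Row 3 needs 192; the known cells sum to 119, so (3,3) = 73.
From column 2, 192 − (64 + 58) gives (1,2) = 70.
Column 3 must total 192; the given cells sum to 140, so (2,3) = 52.
Using main diagonal: 64 + 73 + ? → (1,1) = 192 − 137 = 55.
Using row 2: 64 + 52 + ? → (2,1) = 192 − 116 = 76.

55 70 67 / 76 64 52 / 61 58 73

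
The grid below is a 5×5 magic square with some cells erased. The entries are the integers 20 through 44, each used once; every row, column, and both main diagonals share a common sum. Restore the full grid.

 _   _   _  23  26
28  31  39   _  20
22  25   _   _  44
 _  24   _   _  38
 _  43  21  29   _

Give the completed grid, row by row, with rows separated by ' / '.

The entries are 20 through 44, which sum to 800, so each line sums to 800/5 = 160.
Row 2 needs 160; the known cells sum to 118, so (2,4) = 42.
Column 2: 31 + 25 + 24 + 43 + ? = 160, so (1,2) = 37.
Column 5: 26 + 20 + 44 + 38 + ? = 160, so (5,5) = 32.
From row 5, 160 − (43 + 21 + 29 + 32) gives (5,1) = 35.
Anti-diagonal needs 160; the known cells sum to 127, so (3,3) = 33.
Row 3 must total 160; the given cells sum to 124, so (3,4) = 36.
Column 4 must total 160; the given cells sum to 130, so (4,4) = 30.
Main diagonal needs 160; the known cells sum to 126, so (1,1) = 34.
From row 1, 160 − (34 + 37 + 23 + 26) gives (1,3) = 40.
From column 1, 160 − (34 + 28 + 22 + 35) gives (4,1) = 41.
Using column 3: 40 + 39 + 33 + 21 + ? → (4,3) = 160 − 133 = 27.

34 37 40 23 26 / 28 31 39 42 20 / 22 25 33 36 44 / 41 24 27 30 38 / 35 43 21 29 32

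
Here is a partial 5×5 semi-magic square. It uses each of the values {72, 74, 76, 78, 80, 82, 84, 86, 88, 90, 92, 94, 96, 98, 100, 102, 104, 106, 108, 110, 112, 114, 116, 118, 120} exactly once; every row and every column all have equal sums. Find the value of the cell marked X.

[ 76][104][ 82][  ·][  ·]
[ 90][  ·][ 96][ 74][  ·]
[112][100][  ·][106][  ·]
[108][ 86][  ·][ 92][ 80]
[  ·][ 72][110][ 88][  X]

The 25 entries sum to 2400, so each line sums to 2400/5 = 480.
The remaining cell in row 4 is (4,3) = 480 − 366 = 114.
Column 1 needs 480; the known cells sum to 386, so (5,1) = 94.
From column 2, 480 − (104 + 100 + 86 + 72) gives (2,2) = 118.
From column 3, 480 − (82 + 96 + 114 + 110) gives (3,3) = 78.
Column 4 must total 480; the given cells sum to 360, so (1,4) = 120.
The remaining cell in row 1 is (1,5) = 480 − 382 = 98.
Using row 2: 90 + 118 + 96 + 74 + ? → (2,5) = 480 − 378 = 102.
Row 3 must total 480; the given cells sum to 396, so (3,5) = 84.
Row 5 needs 480; the known cells sum to 364, so (5,5) = 116.

116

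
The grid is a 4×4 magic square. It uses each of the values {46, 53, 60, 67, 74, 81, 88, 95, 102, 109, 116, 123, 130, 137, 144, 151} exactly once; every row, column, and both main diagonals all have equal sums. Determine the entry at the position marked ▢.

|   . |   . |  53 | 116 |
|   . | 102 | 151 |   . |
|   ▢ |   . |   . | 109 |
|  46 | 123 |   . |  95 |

The 16 entries sum to 1576, so each line sums to 1576/4 = 394.
From row 4, 394 − (46 + 123 + 95) gives (4,3) = 130.
Column 3: 53 + 151 + 130 + ? = 394, so (3,3) = 60.
Column 4 must total 394; the given cells sum to 320, so (2,4) = 74.
Main diagonal needs 394; the known cells sum to 257, so (1,1) = 137.
Using anti-diagonal: 116 + 151 + 46 + ? → (3,2) = 394 − 313 = 81.
Row 1 needs 394; the known cells sum to 306, so (1,2) = 88.
Row 2: 102 + 151 + 74 + ? = 394, so (2,1) = 67.
Using row 3: 81 + 60 + 109 + ? → (3,1) = 394 − 250 = 144.

144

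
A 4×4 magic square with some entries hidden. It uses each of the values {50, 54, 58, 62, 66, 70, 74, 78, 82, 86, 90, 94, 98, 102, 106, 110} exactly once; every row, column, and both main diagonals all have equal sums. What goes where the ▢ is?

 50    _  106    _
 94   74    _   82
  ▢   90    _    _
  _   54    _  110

The 16 entries sum to 1280, so each line sums to 1280/4 = 320.
Row 2: 94 + 74 + 82 + ? = 320, so (2,3) = 70.
Column 2: 74 + 90 + 54 + ? = 320, so (1,2) = 102.
Main diagonal: 50 + 74 + 110 + ? = 320, so (3,3) = 86.
From row 1, 320 − (50 + 102 + 106) gives (1,4) = 62.
Column 3 needs 320; the known cells sum to 262, so (4,3) = 58.
Using column 4: 62 + 82 + 110 + ? → (3,4) = 320 − 254 = 66.
Using anti-diagonal: 62 + 70 + 90 + ? → (4,1) = 320 − 222 = 98.
From row 3, 320 − (90 + 86 + 66) gives (3,1) = 78.

78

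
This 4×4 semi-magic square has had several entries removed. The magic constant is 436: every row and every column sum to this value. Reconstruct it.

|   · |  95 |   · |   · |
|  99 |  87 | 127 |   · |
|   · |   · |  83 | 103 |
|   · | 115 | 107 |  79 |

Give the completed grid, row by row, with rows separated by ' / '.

Using row 2: 99 + 87 + 127 + ? → (2,4) = 436 − 313 = 123.
Row 4 needs 436; the known cells sum to 301, so (4,1) = 135.
Column 2 needs 436; the known cells sum to 297, so (3,2) = 139.
Column 3 needs 436; the known cells sum to 317, so (1,3) = 119.
Column 4 must total 436; the given cells sum to 305, so (1,4) = 131.
From row 1, 436 − (95 + 119 + 131) gives (1,1) = 91.
The remaining cell in row 3 is (3,1) = 436 − 325 = 111.

91 95 119 131 / 99 87 127 123 / 111 139 83 103 / 135 115 107 79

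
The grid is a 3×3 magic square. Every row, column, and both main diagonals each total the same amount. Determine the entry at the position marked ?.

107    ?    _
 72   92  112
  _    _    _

Row 2 is complete and sums to 276; that is the magic constant.
Column 1 must total 276; the given cells sum to 179, so (3,1) = 97.
Main diagonal must total 276; the given cells sum to 199, so (3,3) = 77.
Anti-diagonal needs 276; the known cells sum to 189, so (1,3) = 87.
Row 1 needs 276; the known cells sum to 194, so (1,2) = 82.

82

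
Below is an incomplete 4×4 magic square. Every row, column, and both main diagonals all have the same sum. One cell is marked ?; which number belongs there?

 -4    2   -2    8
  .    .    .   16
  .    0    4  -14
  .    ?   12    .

Row 1 is complete and sums to 4; that is the magic constant.
Row 3 must total 4; the given cells sum to -10, so (3,1) = 14.
From column 3, 4 − (-2 + 4 + 12) gives (2,3) = -10.
Column 4 needs 4; the known cells sum to 10, so (4,4) = -6.
Using main diagonal: -4 + 4 + (-6) + ? → (2,2) = 4 − (-6) = 10.
From anti-diagonal, 4 − (8 + (-10) + 0) gives (4,1) = 6.
The remaining cell in row 2 is (2,1) = 4 − 16 = -12.
Row 4 needs 4; the known cells sum to 12, so (4,2) = -8.

-8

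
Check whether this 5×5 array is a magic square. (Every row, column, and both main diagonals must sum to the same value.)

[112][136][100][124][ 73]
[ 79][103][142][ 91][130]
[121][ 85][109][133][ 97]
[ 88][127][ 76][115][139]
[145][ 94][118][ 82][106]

Yes

Row 1: 112 + 136 + 100 + 124 + 73 = 545.
Row 2: 79 + 103 + 142 + 91 + 130 = 545.
Row 3: 121 + 85 + 109 + 133 + 97 = 545.
Row 4: 88 + 127 + 76 + 115 + 139 = 545.
Row 5: 145 + 94 + 118 + 82 + 106 = 545.
Column 1: 112 + 79 + 121 + 88 + 145 = 545.
Column 2: 136 + 103 + 85 + 127 + 94 = 545.
Column 3: 100 + 142 + 109 + 76 + 118 = 545.
Column 4: 124 + 91 + 133 + 115 + 82 = 545.
Column 5: 73 + 130 + 97 + 139 + 106 = 545.
Main diagonal: 112 + 103 + 109 + 115 + 106 = 545.
Anti-diagonal: 73 + 91 + 109 + 127 + 145 = 545.
All lines sum to 545.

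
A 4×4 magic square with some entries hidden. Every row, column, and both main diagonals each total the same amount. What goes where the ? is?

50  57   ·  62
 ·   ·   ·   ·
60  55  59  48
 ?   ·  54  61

49

Row 3 is complete and sums to 222; that is the magic constant.
Row 1 must total 222; the given cells sum to 169, so (1,3) = 53.
Column 3: 53 + 59 + 54 + ? = 222, so (2,3) = 56.
The remaining cell in column 4 is (2,4) = 222 − 171 = 51.
Main diagonal must total 222; the given cells sum to 170, so (2,2) = 52.
Anti-diagonal must total 222; the given cells sum to 173, so (4,1) = 49.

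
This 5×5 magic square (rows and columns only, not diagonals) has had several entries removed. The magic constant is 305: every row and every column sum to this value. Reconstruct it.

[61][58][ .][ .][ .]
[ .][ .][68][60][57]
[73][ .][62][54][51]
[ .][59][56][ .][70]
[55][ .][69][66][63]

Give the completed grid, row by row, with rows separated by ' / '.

Row 3 must total 305; the given cells sum to 240, so (3,2) = 65.
Using row 5: 55 + 69 + 66 + 63 + ? → (5,2) = 305 − 253 = 52.
Using column 2: 58 + 65 + 59 + 52 + ? → (2,2) = 305 − 234 = 71.
Using column 3: 68 + 62 + 56 + 69 + ? → (1,3) = 305 − 255 = 50.
The remaining cell in column 5 is (1,5) = 305 − 241 = 64.
Row 1: 61 + 58 + 50 + 64 + ? = 305, so (1,4) = 72.
Row 2 needs 305; the known cells sum to 256, so (2,1) = 49.
Column 1 needs 305; the known cells sum to 238, so (4,1) = 67.
Column 4 must total 305; the given cells sum to 252, so (4,4) = 53.

61 58 50 72 64 / 49 71 68 60 57 / 73 65 62 54 51 / 67 59 56 53 70 / 55 52 69 66 63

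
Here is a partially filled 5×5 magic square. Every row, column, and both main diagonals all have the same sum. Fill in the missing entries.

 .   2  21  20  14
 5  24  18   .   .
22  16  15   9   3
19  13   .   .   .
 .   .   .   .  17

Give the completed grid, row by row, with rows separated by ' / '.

Row 3 is already complete: 22 + 16 + 15 + 9 + 3 = 65, so that is the magic constant.
From row 1, 65 − (2 + 21 + 20 + 14) gives (1,1) = 8.
Column 1 needs 65; the known cells sum to 54, so (5,1) = 11.
Using column 2: 2 + 24 + 16 + 13 + ? → (5,2) = 65 − 55 = 10.
The remaining cell in main diagonal is (4,4) = 65 − 64 = 1.
Anti-diagonal needs 65; the known cells sum to 53, so (2,4) = 12.
Row 2: 5 + 24 + 18 + 12 + ? = 65, so (2,5) = 6.
Column 4 must total 65; the given cells sum to 42, so (5,4) = 23.
Column 5: 14 + 6 + 3 + 17 + ? = 65, so (4,5) = 25.
Using row 4: 19 + 13 + 1 + 25 + ? → (4,3) = 65 − 58 = 7.
Row 5: 11 + 10 + 23 + 17 + ? = 65, so (5,3) = 4.

8 2 21 20 14 / 5 24 18 12 6 / 22 16 15 9 3 / 19 13 7 1 25 / 11 10 4 23 17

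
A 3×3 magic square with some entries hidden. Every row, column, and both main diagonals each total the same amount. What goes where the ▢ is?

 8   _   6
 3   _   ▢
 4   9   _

Column 1 is complete and sums to 15; that is the magic constant.
Using row 1: 8 + 6 + ? → (1,2) = 15 − 14 = 1.
Row 3: 4 + 9 + ? = 15, so (3,3) = 2.
The remaining cell in column 2 is (2,2) = 15 − 10 = 5.
Column 3: 6 + 2 + ? = 15, so (2,3) = 7.

7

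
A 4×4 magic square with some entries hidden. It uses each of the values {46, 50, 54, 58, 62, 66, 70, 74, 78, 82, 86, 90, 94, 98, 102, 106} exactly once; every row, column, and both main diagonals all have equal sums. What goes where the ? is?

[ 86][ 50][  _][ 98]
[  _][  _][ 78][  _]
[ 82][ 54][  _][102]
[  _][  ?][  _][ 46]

The 16 entries sum to 1216, so each line sums to 1216/4 = 304.
Row 1 must total 304; the given cells sum to 234, so (1,3) = 70.
Row 3: 82 + 54 + 102 + ? = 304, so (3,3) = 66.
From column 3, 304 − (70 + 78 + 66) gives (4,3) = 90.
Column 4: 98 + 102 + 46 + ? = 304, so (2,4) = 58.
Main diagonal must total 304; the given cells sum to 198, so (2,2) = 106.
The remaining cell in anti-diagonal is (4,1) = 304 − 230 = 74.
The remaining cell in row 2 is (2,1) = 304 − 242 = 62.
From row 4, 304 − (74 + 90 + 46) gives (4,2) = 94.

94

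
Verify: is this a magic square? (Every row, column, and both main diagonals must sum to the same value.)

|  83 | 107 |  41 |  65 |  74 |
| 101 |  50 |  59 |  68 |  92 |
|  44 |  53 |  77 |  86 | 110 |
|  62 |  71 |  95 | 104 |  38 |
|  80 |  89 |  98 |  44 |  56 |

No — row 2 sums to 370 but column 4 sums to 367.

Row 1: 83 + 107 + 41 + 65 + 74 = 370.
Row 2: 101 + 50 + 59 + 68 + 92 = 370.
Row 3: 44 + 53 + 77 + 86 + 110 = 370.
Row 4: 62 + 71 + 95 + 104 + 38 = 370.
Row 5: 80 + 89 + 98 + 44 + 56 = 367.
Column 1: 83 + 101 + 44 + 62 + 80 = 370.
Column 2: 107 + 50 + 53 + 71 + 89 = 370.
Column 3: 41 + 59 + 77 + 95 + 98 = 370.
Column 4: 65 + 68 + 86 + 104 + 44 = 367.
Column 5: 74 + 92 + 110 + 38 + 56 = 370.
Main diagonal: 83 + 50 + 77 + 104 + 56 = 370.
Anti-diagonal: 74 + 68 + 77 + 71 + 80 = 370.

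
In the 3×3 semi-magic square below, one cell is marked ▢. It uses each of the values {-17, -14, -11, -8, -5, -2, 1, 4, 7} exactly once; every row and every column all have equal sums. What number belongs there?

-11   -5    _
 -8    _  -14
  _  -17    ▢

-2

The 9 entries sum to -45, so each line sums to -45/3 = -15.
Row 1 must total -15; the given cells sum to -16, so (1,3) = 1.
The remaining cell in row 2 is (2,2) = -15 − (-22) = 7.
Column 1 must total -15; the given cells sum to -19, so (3,1) = 4.
Column 3 must total -15; the given cells sum to -13, so (3,3) = -2.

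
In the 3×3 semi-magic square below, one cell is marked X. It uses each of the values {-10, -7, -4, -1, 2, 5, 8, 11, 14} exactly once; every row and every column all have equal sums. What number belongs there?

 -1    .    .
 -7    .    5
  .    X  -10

2

The 9 entries sum to 18, so each line sums to 18/3 = 6.
From row 2, 6 − (-7 + 5) gives (2,2) = 8.
Column 1 must total 6; the given cells sum to -8, so (3,1) = 14.
Using column 3: 5 + (-10) + ? → (1,3) = 6 − (-5) = 11.
The remaining cell in row 1 is (1,2) = 6 − 10 = -4.
Row 3 must total 6; the given cells sum to 4, so (3,2) = 2.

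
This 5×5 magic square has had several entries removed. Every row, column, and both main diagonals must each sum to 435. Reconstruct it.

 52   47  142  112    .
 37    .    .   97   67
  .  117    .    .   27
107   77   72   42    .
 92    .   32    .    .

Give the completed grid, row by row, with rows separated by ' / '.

52 47 142 112 82 / 37 132 102 97 67 / 147 117 87 57 27 / 107 77 72 42 137 / 92 62 32 127 122

Row 1 must total 435; the given cells sum to 353, so (1,5) = 82.
Row 4: 107 + 77 + 72 + 42 + ? = 435, so (4,5) = 137.
Column 1 needs 435; the known cells sum to 288, so (3,1) = 147.
Column 5: 82 + 67 + 27 + 137 + ? = 435, so (5,5) = 122.
The remaining cell in anti-diagonal is (3,3) = 435 − 348 = 87.
Row 3 needs 435; the known cells sum to 378, so (3,4) = 57.
Column 3: 142 + 87 + 72 + 32 + ? = 435, so (2,3) = 102.
Column 4 needs 435; the known cells sum to 308, so (5,4) = 127.
Main diagonal must total 435; the given cells sum to 303, so (2,2) = 132.
Using row 5: 92 + 32 + 127 + 122 + ? → (5,2) = 435 − 373 = 62.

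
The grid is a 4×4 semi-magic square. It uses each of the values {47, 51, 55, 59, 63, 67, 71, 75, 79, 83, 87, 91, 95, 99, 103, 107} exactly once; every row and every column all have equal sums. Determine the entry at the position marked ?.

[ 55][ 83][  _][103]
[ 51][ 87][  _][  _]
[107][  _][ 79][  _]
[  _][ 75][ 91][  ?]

The 16 entries sum to 1232, so each line sums to 1232/4 = 308.
The remaining cell in row 1 is (1,3) = 308 − 241 = 67.
From column 1, 308 − (55 + 51 + 107) gives (4,1) = 95.
From column 2, 308 − (83 + 87 + 75) gives (3,2) = 63.
From column 3, 308 − (67 + 79 + 91) gives (2,3) = 71.
Row 2 must total 308; the given cells sum to 209, so (2,4) = 99.
The remaining cell in row 3 is (3,4) = 308 − 249 = 59.
Using row 4: 95 + 75 + 91 + ? → (4,4) = 308 − 261 = 47.

47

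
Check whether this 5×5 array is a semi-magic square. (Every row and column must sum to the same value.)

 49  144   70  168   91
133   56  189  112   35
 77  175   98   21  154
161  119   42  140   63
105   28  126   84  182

No — row 1 sums to 522 but row 2 sums to 525.

Row 1: 49 + 144 + 70 + 168 + 91 = 522.
Row 2: 133 + 56 + 189 + 112 + 35 = 525.
Row 3: 77 + 175 + 98 + 21 + 154 = 525.
Row 4: 161 + 119 + 42 + 140 + 63 = 525.
Row 5: 105 + 28 + 126 + 84 + 182 = 525.
Column 1: 49 + 133 + 77 + 161 + 105 = 525.
Column 2: 144 + 56 + 175 + 119 + 28 = 522.
Column 3: 70 + 189 + 98 + 42 + 126 = 525.
Column 4: 168 + 112 + 21 + 140 + 84 = 525.
Column 5: 91 + 35 + 154 + 63 + 182 = 525.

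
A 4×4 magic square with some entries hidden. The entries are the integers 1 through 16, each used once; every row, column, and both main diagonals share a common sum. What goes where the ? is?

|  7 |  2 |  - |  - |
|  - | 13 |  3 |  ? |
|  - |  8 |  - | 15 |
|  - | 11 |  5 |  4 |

6

The entries are 1 through 16, which sum to 136, so each line sums to 136/4 = 34.
Row 4 needs 34; the known cells sum to 20, so (4,1) = 14.
The remaining cell in main diagonal is (3,3) = 34 − 24 = 10.
From anti-diagonal, 34 − (3 + 8 + 14) gives (1,4) = 9.
Row 1 must total 34; the given cells sum to 18, so (1,3) = 16.
Row 3 needs 34; the known cells sum to 33, so (3,1) = 1.
The remaining cell in column 1 is (2,1) = 34 − 22 = 12.
Column 4 must total 34; the given cells sum to 28, so (2,4) = 6.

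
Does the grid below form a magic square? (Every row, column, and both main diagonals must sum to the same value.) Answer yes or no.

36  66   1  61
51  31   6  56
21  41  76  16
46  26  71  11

No — row 2 sums to 144 but anti-diagonal sums to 154.

Row 1: 36 + 66 + 1 + 61 = 164.
Row 2: 51 + 31 + 6 + 56 = 144.
Row 3: 21 + 41 + 76 + 16 = 154.
Row 4: 46 + 26 + 71 + 11 = 154.
Column 1: 36 + 51 + 21 + 46 = 154.
Column 2: 66 + 31 + 41 + 26 = 164.
Column 3: 1 + 6 + 76 + 71 = 154.
Column 4: 61 + 56 + 16 + 11 = 144.
Main diagonal: 36 + 31 + 76 + 11 = 154.
Anti-diagonal: 61 + 6 + 41 + 46 = 154.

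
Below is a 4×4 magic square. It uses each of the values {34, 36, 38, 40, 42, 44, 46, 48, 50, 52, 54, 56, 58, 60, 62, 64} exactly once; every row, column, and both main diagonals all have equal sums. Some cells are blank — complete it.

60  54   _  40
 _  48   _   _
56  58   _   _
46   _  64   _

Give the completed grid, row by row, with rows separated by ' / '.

60 54 42 40 / 34 48 52 62 / 56 58 38 44 / 46 36 64 50

The 16 entries sum to 784, so each line sums to 784/4 = 196.
Using row 1: 60 + 54 + 40 + ? → (1,3) = 196 − 154 = 42.
Column 1 must total 196; the given cells sum to 162, so (2,1) = 34.
The remaining cell in column 2 is (4,2) = 196 − 160 = 36.
Anti-diagonal needs 196; the known cells sum to 144, so (2,3) = 52.
Row 2 must total 196; the given cells sum to 134, so (2,4) = 62.
From row 4, 196 − (46 + 36 + 64) gives (4,4) = 50.
The remaining cell in column 3 is (3,3) = 196 − 158 = 38.
The remaining cell in column 4 is (3,4) = 196 − 152 = 44.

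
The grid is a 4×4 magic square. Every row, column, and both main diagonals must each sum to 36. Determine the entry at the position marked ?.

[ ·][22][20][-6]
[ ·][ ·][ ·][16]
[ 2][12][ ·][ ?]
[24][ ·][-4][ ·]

Row 1 needs 36; the known cells sum to 36, so (1,1) = 0.
The remaining cell in column 1 is (2,1) = 36 − 26 = 10.
Anti-diagonal needs 36; the known cells sum to 30, so (2,3) = 6.
From row 2, 36 − (10 + 6 + 16) gives (2,2) = 4.
Using column 2: 22 + 4 + 12 + ? → (4,2) = 36 − 38 = -2.
From column 3, 36 − (20 + 6 + (-4)) gives (3,3) = 14.
Main diagonal needs 36; the known cells sum to 18, so (4,4) = 18.
From row 3, 36 − (2 + 12 + 14) gives (3,4) = 8.

8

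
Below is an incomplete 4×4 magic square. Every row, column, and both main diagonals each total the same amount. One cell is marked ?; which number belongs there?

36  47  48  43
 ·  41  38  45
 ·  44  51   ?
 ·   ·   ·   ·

Row 1 is complete and sums to 174; that is the magic constant.
Using row 2: 41 + 38 + 45 + ? → (2,1) = 174 − 124 = 50.
Column 2 must total 174; the given cells sum to 132, so (4,2) = 42.
Using column 3: 48 + 38 + 51 + ? → (4,3) = 174 − 137 = 37.
Main diagonal needs 174; the known cells sum to 128, so (4,4) = 46.
Anti-diagonal: 43 + 38 + 44 + ? = 174, so (4,1) = 49.
Column 1 needs 174; the known cells sum to 135, so (3,1) = 39.
Using column 4: 43 + 45 + 46 + ? → (3,4) = 174 − 134 = 40.

40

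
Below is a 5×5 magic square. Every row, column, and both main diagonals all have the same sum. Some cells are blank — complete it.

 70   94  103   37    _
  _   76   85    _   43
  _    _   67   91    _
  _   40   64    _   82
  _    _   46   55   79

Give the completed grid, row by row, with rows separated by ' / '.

70 94 103 37 61 / 52 76 85 109 43 / 49 58 67 91 100 / 106 40 64 73 82 / 88 97 46 55 79

Column 3 is already complete: 103 + 85 + 67 + 64 + 46 = 365, so that is the magic constant.
The remaining cell in row 1 is (1,5) = 365 − 304 = 61.
The remaining cell in column 5 is (3,5) = 365 − 265 = 100.
Main diagonal needs 365; the known cells sum to 292, so (4,4) = 73.
Using row 4: 40 + 64 + 73 + 82 + ? → (4,1) = 365 − 259 = 106.
Column 4 must total 365; the given cells sum to 256, so (2,4) = 109.
The remaining cell in anti-diagonal is (5,1) = 365 − 277 = 88.
The remaining cell in row 2 is (2,1) = 365 − 313 = 52.
Row 5 needs 365; the known cells sum to 268, so (5,2) = 97.
Column 1 must total 365; the given cells sum to 316, so (3,1) = 49.
From column 2, 365 − (94 + 76 + 40 + 97) gives (3,2) = 58.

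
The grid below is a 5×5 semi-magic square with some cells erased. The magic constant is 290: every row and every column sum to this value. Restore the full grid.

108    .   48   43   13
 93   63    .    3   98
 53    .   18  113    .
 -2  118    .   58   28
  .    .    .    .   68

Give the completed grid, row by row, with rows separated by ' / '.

Row 1 needs 290; the known cells sum to 212, so (1,2) = 78.
The remaining cell in row 2 is (2,3) = 290 − 257 = 33.
From row 4, 290 − (-2 + 118 + 58 + 28) gives (4,3) = 88.
Column 1 needs 290; the known cells sum to 252, so (5,1) = 38.
Column 3: 48 + 33 + 18 + 88 + ? = 290, so (5,3) = 103.
Column 4 must total 290; the given cells sum to 217, so (5,4) = 73.
Using column 5: 13 + 98 + 28 + 68 + ? → (3,5) = 290 − 207 = 83.
Row 3 must total 290; the given cells sum to 267, so (3,2) = 23.
Row 5: 38 + 103 + 73 + 68 + ? = 290, so (5,2) = 8.

108 78 48 43 13 / 93 63 33 3 98 / 53 23 18 113 83 / -2 118 88 58 28 / 38 8 103 73 68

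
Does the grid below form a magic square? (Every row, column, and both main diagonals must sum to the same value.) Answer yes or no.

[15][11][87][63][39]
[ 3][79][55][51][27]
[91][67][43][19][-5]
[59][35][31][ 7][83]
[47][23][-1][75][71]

Row 1: 15 + 11 + 87 + 63 + 39 = 215.
Row 2: 3 + 79 + 55 + 51 + 27 = 215.
Row 3: 91 + 67 + 43 + 19 + (-5) = 215.
Row 4: 59 + 35 + 31 + 7 + 83 = 215.
Row 5: 47 + 23 + (-1) + 75 + 71 = 215.
Column 1: 15 + 3 + 91 + 59 + 47 = 215.
Column 2: 11 + 79 + 67 + 35 + 23 = 215.
Column 3: 87 + 55 + 43 + 31 + (-1) = 215.
Column 4: 63 + 51 + 19 + 7 + 75 = 215.
Column 5: 39 + 27 + (-5) + 83 + 71 = 215.
Main diagonal: 15 + 79 + 43 + 7 + 71 = 215.
Anti-diagonal: 39 + 51 + 43 + 35 + 47 = 215.
All lines sum to 215.

Yes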